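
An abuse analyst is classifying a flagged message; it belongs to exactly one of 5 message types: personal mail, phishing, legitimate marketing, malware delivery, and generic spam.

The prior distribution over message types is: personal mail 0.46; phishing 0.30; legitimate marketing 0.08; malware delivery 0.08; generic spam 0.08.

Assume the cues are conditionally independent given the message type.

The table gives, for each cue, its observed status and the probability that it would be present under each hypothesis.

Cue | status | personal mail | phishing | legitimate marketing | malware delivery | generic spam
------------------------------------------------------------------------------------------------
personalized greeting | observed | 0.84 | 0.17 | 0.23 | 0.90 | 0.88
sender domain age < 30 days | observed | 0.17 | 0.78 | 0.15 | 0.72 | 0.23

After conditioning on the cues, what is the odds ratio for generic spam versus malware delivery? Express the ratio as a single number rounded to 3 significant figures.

Unnormalized posterior weight (prior times the cue likelihoods) for each of the two hypotheses:
  generic spam: 0.08 × 0.88 × 0.23 = 0.016192
  malware delivery: 0.08 × 0.90 × 0.72 = 0.05184
Posterior odds = 0.016192 / 0.05184 ≈ 0.312.

0.312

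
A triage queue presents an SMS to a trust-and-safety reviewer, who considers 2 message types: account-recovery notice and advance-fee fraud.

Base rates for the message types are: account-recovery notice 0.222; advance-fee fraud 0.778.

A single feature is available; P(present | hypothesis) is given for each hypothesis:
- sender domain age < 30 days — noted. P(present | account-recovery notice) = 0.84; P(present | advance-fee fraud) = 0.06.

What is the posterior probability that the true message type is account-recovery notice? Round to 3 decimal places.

By Bayes' rule, the unnormalized weight for each hypothesis is prior × likelihood:
  account-recovery notice: 0.222 × 0.84 = 0.18648
  advance-fee fraud: 0.778 × 0.06 = 0.04668
The unnormalized weights sum to 0.23316.
P(account-recovery notice | evidence) = 0.18648 / 0.23316 ≈ 0.800.

0.800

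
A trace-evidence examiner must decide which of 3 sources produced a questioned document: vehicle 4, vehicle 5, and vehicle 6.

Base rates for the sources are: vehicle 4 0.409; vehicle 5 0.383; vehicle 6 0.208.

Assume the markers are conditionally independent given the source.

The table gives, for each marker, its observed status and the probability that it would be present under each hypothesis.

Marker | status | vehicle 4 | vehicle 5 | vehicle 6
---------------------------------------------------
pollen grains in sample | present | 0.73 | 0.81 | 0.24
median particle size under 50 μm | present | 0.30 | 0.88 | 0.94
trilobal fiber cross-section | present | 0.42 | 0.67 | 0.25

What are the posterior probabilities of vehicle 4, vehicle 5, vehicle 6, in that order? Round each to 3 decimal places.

Multiply each prior by the joint likelihood of the marker pattern:
  vehicle 4: 0.409 × 0.73 × 0.30 × 0.42 = 0.03762
  vehicle 5: 0.383 × 0.81 × 0.88 × 0.67 = 0.18291
  vehicle 6: 0.208 × 0.24 × 0.94 × 0.25 = 0.011731
Marginal likelihood of the evidence = 0.23226.
P(vehicle 4 | evidence) = 0.03762 / 0.23226 ≈ 0.162
P(vehicle 5 | evidence) = 0.18291 / 0.23226 ≈ 0.788
P(vehicle 6 | evidence) = 0.011731 / 0.23226 ≈ 0.051

0.162, 0.788, 0.051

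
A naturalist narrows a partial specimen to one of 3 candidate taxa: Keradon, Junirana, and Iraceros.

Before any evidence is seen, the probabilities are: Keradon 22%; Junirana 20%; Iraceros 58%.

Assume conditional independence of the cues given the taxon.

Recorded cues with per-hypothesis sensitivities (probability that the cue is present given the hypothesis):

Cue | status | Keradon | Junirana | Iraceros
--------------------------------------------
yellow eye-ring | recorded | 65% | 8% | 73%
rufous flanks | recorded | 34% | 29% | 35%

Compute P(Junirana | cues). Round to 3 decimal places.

For each hypothesis, the unnormalized posterior weight is prior × product of the cue likelihoods:
  Keradon: 0.22 × 0.65 × 0.34 = 0.04862
  Junirana: 0.20 × 0.08 × 0.29 = 0.00464
  Iraceros: 0.58 × 0.73 × 0.35 = 0.14819
Normalizing constant Z = 0.04862 + 0.00464 + 0.14819 = 0.20145.
P(Junirana | evidence) = 0.00464 / 0.20145 ≈ 0.023.

0.023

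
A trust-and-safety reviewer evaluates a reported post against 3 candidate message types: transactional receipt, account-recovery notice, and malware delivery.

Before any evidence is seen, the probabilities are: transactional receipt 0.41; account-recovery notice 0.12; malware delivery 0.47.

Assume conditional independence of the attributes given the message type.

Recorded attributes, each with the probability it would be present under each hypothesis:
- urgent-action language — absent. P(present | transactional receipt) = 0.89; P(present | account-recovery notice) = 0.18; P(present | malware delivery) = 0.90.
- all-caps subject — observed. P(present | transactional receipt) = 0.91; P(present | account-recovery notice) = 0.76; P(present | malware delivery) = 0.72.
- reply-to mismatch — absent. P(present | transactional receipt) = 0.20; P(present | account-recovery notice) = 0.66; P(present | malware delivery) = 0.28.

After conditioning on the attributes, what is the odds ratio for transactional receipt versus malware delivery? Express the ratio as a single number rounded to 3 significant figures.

1.35

Posterior odds equal prior odds times the likelihood ratio; only the two competing hypotheses matter (using 1 − P(present | H) for each absent attribute).
  transactional receipt: 0.41 × (1 − 0.89) × 0.91 × (1 − 0.20) = 0.032833
  malware delivery: 0.47 × (1 − 0.90) × 0.72 × (1 − 0.28) = 0.024365
Odds(transactional receipt : malware delivery) = 0.032833 / 0.024365 ≈ 1.35.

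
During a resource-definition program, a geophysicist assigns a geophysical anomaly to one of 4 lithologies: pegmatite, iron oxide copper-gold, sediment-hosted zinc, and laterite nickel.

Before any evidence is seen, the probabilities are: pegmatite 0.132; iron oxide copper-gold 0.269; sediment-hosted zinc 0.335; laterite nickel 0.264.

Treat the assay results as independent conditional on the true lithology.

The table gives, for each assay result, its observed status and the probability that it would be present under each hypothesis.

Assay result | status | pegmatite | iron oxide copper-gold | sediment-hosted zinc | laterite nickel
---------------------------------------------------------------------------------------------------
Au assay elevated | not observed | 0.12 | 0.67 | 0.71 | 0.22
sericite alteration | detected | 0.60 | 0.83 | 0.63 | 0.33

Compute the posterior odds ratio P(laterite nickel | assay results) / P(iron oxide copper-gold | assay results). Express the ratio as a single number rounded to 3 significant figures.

0.922

Posterior odds equal prior odds times the likelihood ratio; only the two competing hypotheses matter (using 1 − P(present | H) for each absent assay result).
  laterite nickel: 0.264 × (1 − 0.22) × 0.33 = 0.067954
  iron oxide copper-gold: 0.269 × (1 − 0.67) × 0.83 = 0.073679
Odds(laterite nickel : iron oxide copper-gold) = 0.067954 / 0.073679 ≈ 0.922.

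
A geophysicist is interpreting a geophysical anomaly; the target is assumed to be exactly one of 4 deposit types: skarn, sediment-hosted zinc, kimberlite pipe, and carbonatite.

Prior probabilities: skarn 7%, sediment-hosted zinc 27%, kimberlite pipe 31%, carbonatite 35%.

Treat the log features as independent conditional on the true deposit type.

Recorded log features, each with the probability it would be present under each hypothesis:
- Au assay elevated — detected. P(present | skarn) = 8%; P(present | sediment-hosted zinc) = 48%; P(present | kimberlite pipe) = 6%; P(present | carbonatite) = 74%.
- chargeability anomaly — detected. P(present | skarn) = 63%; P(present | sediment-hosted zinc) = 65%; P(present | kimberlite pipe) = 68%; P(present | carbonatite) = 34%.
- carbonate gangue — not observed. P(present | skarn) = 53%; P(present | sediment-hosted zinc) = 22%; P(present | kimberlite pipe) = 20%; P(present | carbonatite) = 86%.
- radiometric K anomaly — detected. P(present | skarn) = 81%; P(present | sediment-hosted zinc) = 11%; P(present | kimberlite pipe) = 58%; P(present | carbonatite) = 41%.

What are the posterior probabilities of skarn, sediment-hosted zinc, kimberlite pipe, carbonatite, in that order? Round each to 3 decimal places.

0.069, 0.371, 0.301, 0.259

For each hypothesis, the unnormalized posterior weight is prior × product of the log feature likelihoods (using 1 − P(present | H) for each absent log feature):
  skarn: 0.07 × 0.08 × 0.63 × (1 − 0.53) × 0.81 = 0.0013431
  sediment-hosted zinc: 0.27 × 0.48 × 0.65 × (1 − 0.22) × 0.11 = 0.0072278
  kimberlite pipe: 0.31 × 0.06 × 0.68 × (1 − 0.20) × 0.58 = 0.0058687
  carbonatite: 0.35 × 0.74 × 0.34 × (1 − 0.86) × 0.41 = 0.0050546
Normalizing constant Z = 0.0013431 + 0.0072278 + 0.0058687 + 0.0050546 = 0.019494.
P(skarn | evidence) = 0.0013431 / 0.019494 ≈ 0.069
P(sediment-hosted zinc | evidence) = 0.0072278 / 0.019494 ≈ 0.371
P(kimberlite pipe | evidence) = 0.0058687 / 0.019494 ≈ 0.301
P(carbonatite | evidence) = 0.0050546 / 0.019494 ≈ 0.259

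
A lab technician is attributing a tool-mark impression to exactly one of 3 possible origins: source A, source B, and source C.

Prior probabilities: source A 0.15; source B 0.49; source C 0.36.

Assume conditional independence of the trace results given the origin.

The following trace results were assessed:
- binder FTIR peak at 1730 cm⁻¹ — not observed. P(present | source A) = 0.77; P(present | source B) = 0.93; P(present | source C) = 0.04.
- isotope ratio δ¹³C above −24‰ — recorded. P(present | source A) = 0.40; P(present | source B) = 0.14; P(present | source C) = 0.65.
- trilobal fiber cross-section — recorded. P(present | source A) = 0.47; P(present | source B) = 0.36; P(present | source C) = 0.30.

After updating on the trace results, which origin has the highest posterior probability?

For each hypothesis, the unnormalized posterior weight is prior × product of the trace result likelihoods (using 1 − P(present | H) for each absent trace result):
  source A: 0.15 × (1 − 0.77) × 0.40 × 0.47 = 0.006486
  source B: 0.49 × (1 − 0.93) × 0.14 × 0.36 = 0.0017287
  source C: 0.36 × (1 − 0.04) × 0.65 × 0.30 = 0.067392
Normalizing constant Z = 0.006486 + 0.0017287 + 0.067392 = 0.075607.
P(source A | evidence) ≈ 0.006486 / 0.075607 ≈ 0.086
P(source B | evidence) ≈ 0.0017287 / 0.075607 ≈ 0.023
P(source C | evidence) ≈ 0.067392 / 0.075607 ≈ 0.891
The largest is 0.891, so source C is most probable.

source C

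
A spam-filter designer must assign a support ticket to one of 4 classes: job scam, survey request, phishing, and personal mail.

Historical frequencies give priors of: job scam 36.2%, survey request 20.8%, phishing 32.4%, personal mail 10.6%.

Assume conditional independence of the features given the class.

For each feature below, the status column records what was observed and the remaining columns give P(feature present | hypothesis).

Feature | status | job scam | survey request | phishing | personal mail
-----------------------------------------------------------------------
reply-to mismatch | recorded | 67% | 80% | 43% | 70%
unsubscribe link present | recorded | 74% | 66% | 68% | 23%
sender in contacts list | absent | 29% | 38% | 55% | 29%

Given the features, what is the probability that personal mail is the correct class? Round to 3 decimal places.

0.048

By Bayes' rule with conditional independence, the unnormalized weight for each hypothesis is prior × ∏ likelihoods (using 1 − P(present | H) for each absent feature):
  job scam: 0.362 × 0.67 × 0.74 × (1 − 0.29) = 0.12743
  survey request: 0.208 × 0.80 × 0.66 × (1 − 0.38) = 0.068091
  phishing: 0.324 × 0.43 × 0.68 × (1 − 0.55) = 0.042632
  personal mail: 0.106 × 0.70 × 0.23 × (1 − 0.29) = 0.012117
Marginal likelihood of the evidence = 0.25027.
P(personal mail | evidence) = 0.012117 / 0.25027 ≈ 0.048.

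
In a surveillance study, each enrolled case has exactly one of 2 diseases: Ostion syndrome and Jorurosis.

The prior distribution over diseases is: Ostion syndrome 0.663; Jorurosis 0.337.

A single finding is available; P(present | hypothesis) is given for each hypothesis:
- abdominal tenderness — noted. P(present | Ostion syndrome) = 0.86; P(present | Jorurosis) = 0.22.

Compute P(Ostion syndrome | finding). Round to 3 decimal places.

0.885

For each hypothesis, the unnormalized posterior weight is prior × likelihood:
  Ostion syndrome: 0.663 × 0.86 = 0.57018
  Jorurosis: 0.337 × 0.22 = 0.07414
Marginal likelihood of the evidence = 0.64432.
P(Ostion syndrome | evidence) = 0.57018 / 0.64432 ≈ 0.885.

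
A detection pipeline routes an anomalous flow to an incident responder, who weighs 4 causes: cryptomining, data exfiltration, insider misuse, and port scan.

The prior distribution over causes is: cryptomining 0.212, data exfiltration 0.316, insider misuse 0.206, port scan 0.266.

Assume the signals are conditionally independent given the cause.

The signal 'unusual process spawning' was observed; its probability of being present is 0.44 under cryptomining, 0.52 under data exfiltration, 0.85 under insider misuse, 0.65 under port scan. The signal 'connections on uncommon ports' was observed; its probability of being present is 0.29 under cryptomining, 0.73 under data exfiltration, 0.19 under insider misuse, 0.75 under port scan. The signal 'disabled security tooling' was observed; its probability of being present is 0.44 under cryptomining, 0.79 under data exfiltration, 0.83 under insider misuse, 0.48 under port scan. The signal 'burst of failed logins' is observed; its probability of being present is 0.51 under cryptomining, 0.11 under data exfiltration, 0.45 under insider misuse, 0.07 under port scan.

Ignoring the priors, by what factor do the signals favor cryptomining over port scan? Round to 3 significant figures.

Joint likelihood of the signal pattern under each hypothesis:
  cryptomining: 0.44 × 0.29 × 0.44 × 0.51 = 0.028633
  port scan: 0.65 × 0.75 × 0.48 × 0.07 = 0.01638
Bayes factor = 0.028633 / 0.01638 ≈ 1.75

1.75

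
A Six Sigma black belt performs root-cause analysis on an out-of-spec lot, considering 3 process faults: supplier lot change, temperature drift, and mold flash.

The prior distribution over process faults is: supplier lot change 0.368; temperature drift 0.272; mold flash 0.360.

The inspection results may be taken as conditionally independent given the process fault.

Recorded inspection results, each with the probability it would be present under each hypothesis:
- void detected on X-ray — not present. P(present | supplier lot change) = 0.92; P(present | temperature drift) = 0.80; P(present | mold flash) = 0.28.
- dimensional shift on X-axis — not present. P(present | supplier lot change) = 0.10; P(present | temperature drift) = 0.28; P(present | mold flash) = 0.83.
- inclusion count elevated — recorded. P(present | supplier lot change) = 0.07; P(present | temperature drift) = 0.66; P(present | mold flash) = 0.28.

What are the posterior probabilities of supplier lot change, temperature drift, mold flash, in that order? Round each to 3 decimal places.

0.046, 0.646, 0.308

Multiply each prior by the joint likelihood of the inspection result pattern (using 1 − P(present | H) for each absent inspection result):
  supplier lot change: 0.368 × (1 − 0.92) × (1 − 0.10) × 0.07 = 0.0018547
  temperature drift: 0.272 × (1 − 0.80) × (1 − 0.28) × 0.66 = 0.025851
  mold flash: 0.360 × (1 − 0.28) × (1 − 0.83) × 0.28 = 0.012338
The unnormalized weights sum to 0.040044.
P(supplier lot change | evidence) = 0.0018547 / 0.040044 ≈ 0.046
P(temperature drift | evidence) = 0.025851 / 0.040044 ≈ 0.646
P(mold flash | evidence) = 0.012338 / 0.040044 ≈ 0.308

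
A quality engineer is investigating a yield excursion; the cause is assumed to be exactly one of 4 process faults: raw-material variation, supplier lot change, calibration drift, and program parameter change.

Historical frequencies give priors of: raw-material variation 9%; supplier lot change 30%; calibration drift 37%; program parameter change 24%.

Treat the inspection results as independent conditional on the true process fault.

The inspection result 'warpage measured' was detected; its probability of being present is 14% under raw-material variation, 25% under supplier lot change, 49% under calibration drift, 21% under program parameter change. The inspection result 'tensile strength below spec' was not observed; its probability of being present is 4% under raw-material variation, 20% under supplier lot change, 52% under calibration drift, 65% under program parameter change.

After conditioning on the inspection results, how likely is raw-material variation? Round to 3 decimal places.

0.068

For each hypothesis, the unnormalized posterior weight is prior × product of the inspection result likelihoods (using 1 − P(present | H) for each absent inspection result):
  raw-material variation: 0.09 × 0.14 × (1 − 0.04) = 0.012096
  supplier lot change: 0.30 × 0.25 × (1 − 0.20) = 0.06
  calibration drift: 0.37 × 0.49 × (1 − 0.52) = 0.087024
  program parameter change: 0.24 × 0.21 × (1 − 0.65) = 0.01764
Marginal likelihood of the evidence = 0.17676.
P(raw-material variation | evidence) = 0.012096 / 0.17676 ≈ 0.068.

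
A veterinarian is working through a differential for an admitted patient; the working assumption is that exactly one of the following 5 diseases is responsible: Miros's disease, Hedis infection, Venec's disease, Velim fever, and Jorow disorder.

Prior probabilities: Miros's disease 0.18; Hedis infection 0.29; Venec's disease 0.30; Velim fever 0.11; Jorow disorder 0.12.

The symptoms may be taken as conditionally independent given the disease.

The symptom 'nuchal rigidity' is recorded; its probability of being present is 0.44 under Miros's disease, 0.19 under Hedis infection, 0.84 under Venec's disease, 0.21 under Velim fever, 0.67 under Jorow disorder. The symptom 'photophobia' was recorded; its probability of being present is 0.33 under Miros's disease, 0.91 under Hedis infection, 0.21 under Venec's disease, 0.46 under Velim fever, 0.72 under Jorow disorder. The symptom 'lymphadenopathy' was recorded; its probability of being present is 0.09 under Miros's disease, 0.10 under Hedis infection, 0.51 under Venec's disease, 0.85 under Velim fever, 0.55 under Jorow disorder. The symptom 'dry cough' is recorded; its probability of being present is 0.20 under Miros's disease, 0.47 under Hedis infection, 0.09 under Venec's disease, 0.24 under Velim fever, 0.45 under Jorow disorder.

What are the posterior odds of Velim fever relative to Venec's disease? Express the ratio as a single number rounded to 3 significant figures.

0.892

Unnormalized posterior weight (prior times the symptom likelihoods) for each of the two hypotheses:
  Velim fever: 0.11 × 0.21 × 0.46 × 0.85 × 0.24 = 0.0021677
  Venec's disease: 0.30 × 0.84 × 0.21 × 0.51 × 0.09 = 0.002429
Odds(Velim fever : Venec's disease) = 0.0021677 / 0.002429 ≈ 0.892.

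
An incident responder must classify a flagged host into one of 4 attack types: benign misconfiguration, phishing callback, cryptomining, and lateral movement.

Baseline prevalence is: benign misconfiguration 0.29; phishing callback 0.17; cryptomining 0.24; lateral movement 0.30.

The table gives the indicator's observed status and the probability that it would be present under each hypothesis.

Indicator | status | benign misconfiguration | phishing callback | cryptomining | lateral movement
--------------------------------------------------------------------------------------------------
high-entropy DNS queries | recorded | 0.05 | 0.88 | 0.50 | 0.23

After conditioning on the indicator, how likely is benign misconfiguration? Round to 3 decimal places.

By Bayes' rule, the unnormalized weight for each hypothesis is prior × likelihood:
  benign misconfiguration: 0.29 × 0.05 = 0.0145
  phishing callback: 0.17 × 0.88 = 0.1496
  cryptomining: 0.24 × 0.50 = 0.12
  lateral movement: 0.30 × 0.23 = 0.069
Marginal likelihood of the evidence = 0.3531.
P(benign misconfiguration | evidence) = 0.0145 / 0.3531 ≈ 0.041.

0.041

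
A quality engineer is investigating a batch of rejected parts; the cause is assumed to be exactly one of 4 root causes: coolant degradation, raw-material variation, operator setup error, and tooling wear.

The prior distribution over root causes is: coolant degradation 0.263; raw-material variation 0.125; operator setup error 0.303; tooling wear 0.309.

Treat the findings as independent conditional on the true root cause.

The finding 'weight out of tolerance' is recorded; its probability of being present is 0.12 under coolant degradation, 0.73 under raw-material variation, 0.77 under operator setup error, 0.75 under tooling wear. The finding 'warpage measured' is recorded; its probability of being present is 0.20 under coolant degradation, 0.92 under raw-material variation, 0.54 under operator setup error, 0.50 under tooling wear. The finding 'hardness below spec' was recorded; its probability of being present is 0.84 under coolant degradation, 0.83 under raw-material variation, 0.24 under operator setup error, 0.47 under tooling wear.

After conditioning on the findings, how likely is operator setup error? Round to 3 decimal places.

For each hypothesis, the unnormalized posterior weight is prior × product of the finding likelihoods:
  coolant degradation: 0.263 × 0.12 × 0.20 × 0.84 = 0.0053021
  raw-material variation: 0.125 × 0.73 × 0.92 × 0.83 = 0.069678
  operator setup error: 0.303 × 0.77 × 0.54 × 0.24 = 0.030237
  tooling wear: 0.309 × 0.75 × 0.50 × 0.47 = 0.054461
The unnormalized weights sum to 0.15968.
P(operator setup error | evidence) = 0.030237 / 0.15968 ≈ 0.189.

0.189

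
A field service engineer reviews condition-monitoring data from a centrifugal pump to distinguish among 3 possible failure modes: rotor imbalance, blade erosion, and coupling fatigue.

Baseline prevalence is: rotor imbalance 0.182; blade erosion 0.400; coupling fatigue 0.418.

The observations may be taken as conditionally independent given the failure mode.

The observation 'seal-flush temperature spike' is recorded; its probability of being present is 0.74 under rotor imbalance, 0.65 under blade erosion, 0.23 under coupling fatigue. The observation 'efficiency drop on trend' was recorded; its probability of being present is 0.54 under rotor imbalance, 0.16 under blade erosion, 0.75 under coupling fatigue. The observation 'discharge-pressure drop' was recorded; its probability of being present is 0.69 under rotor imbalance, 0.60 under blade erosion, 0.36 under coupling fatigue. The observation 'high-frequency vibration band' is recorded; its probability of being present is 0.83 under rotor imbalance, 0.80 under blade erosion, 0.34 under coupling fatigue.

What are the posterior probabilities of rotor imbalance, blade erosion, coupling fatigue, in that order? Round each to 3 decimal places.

0.591, 0.283, 0.125

Multiply each prior by the joint likelihood of the evidence pattern:
  rotor imbalance: 0.182 × 0.74 × 0.54 × 0.69 × 0.83 = 0.041651
  blade erosion: 0.400 × 0.65 × 0.16 × 0.60 × 0.80 = 0.019968
  coupling fatigue: 0.418 × 0.23 × 0.75 × 0.36 × 0.34 = 0.0088257
The unnormalized weights sum to 0.070445.
P(rotor imbalance | evidence) = 0.041651 / 0.070445 ≈ 0.591
P(blade erosion | evidence) = 0.019968 / 0.070445 ≈ 0.283
P(coupling fatigue | evidence) = 0.0088257 / 0.070445 ≈ 0.125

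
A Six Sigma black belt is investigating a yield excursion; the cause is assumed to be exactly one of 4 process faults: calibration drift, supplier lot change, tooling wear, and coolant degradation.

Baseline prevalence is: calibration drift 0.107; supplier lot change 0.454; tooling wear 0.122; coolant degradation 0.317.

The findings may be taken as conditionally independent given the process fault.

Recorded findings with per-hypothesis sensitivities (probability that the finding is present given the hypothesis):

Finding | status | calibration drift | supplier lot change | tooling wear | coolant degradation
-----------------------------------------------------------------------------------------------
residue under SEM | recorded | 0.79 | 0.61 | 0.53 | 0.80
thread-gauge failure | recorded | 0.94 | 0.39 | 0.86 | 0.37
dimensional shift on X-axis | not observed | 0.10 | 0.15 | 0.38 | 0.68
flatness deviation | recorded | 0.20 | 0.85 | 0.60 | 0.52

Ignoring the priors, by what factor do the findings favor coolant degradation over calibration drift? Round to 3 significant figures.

The Bayes factor is the ratio of the joint likelihoods of the evidence pattern under the two hypotheses (using 1 − P(present | H) for each absent finding).
  coolant degradation: 0.80 × 0.37 × (1 − 0.68) × 0.52 = 0.049254
  calibration drift: 0.79 × 0.94 × (1 − 0.10) × 0.20 = 0.13367
Bayes factor = 0.049254 / 0.13367 ≈ 0.368

0.368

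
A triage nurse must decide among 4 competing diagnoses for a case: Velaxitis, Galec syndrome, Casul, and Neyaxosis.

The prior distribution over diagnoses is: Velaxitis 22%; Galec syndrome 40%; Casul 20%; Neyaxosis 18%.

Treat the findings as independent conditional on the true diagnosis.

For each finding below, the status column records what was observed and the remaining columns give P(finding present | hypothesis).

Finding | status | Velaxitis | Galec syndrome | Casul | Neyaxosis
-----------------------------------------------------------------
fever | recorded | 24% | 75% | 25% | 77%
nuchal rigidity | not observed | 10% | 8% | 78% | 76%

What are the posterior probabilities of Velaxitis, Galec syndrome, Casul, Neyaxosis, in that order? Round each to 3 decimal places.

Multiply each prior by the joint likelihood of the evidence pattern (using 1 − P(present | H) for each absent finding):
  Velaxitis: 0.22 × 0.24 × (1 − 0.10) = 0.04752
  Galec syndrome: 0.40 × 0.75 × (1 − 0.08) = 0.276
  Casul: 0.20 × 0.25 × (1 − 0.78) = 0.011
  Neyaxosis: 0.18 × 0.77 × (1 − 0.76) = 0.033264
Marginal likelihood of the evidence = 0.36778.
P(Velaxitis | evidence) = 0.04752 / 0.36778 ≈ 0.129
P(Galec syndrome | evidence) = 0.276 / 0.36778 ≈ 0.750
P(Casul | evidence) = 0.011 / 0.36778 ≈ 0.030
P(Neyaxosis | evidence) = 0.033264 / 0.36778 ≈ 0.090

0.129, 0.750, 0.030, 0.090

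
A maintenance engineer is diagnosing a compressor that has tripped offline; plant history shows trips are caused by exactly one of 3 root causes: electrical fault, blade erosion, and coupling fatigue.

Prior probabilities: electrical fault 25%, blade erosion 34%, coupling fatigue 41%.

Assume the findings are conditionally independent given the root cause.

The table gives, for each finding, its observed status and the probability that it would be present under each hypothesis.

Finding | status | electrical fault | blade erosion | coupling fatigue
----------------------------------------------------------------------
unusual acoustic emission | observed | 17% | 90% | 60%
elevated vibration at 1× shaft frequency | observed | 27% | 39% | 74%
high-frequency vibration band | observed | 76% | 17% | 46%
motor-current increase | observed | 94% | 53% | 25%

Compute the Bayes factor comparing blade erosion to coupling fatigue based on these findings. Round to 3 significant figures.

0.619

Joint likelihood of the evidence pattern under each hypothesis:
  blade erosion: 0.90 × 0.39 × 0.17 × 0.53 = 0.031625
  coupling fatigue: 0.60 × 0.74 × 0.46 × 0.25 = 0.05106
Bayes factor = 0.031625 / 0.05106 ≈ 0.619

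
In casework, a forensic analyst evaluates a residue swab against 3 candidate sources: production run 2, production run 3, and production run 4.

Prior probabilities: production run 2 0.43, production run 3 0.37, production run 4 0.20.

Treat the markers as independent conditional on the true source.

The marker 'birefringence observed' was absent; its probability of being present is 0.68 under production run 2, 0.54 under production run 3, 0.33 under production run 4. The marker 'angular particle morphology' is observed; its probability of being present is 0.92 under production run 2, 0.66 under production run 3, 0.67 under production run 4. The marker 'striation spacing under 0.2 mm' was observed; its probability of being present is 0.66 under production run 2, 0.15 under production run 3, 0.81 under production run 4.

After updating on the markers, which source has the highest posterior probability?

For each hypothesis, the unnormalized posterior weight is prior × product of the marker likelihoods (using 1 − P(present | H) for each absent marker):
  production run 2: 0.43 × (1 − 0.68) × 0.92 × 0.66 = 0.083551
  production run 3: 0.37 × (1 − 0.54) × 0.66 × 0.15 = 0.01685
  production run 4: 0.20 × (1 − 0.33) × 0.67 × 0.81 = 0.072722
Normalizing constant Z = 0.083551 + 0.01685 + 0.072722 = 0.17312.
P(production run 2 | evidence) ≈ 0.083551 / 0.17312 ≈ 0.483
P(production run 3 | evidence) ≈ 0.01685 / 0.17312 ≈ 0.097
P(production run 4 | evidence) ≈ 0.072722 / 0.17312 ≈ 0.420
The largest is 0.483, so production run 2 is most probable.

production run 2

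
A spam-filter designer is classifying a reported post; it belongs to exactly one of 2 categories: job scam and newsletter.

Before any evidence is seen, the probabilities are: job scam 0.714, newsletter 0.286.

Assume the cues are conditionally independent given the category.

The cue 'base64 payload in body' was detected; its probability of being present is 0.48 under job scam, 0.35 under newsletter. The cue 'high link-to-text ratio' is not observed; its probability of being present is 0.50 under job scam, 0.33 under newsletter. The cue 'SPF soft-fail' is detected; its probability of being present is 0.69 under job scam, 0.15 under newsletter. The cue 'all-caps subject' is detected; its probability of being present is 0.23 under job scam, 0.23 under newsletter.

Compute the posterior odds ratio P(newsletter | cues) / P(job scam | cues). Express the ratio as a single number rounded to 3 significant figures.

0.0851

The normalizing constant cancels in an odds ratio, so compute prior × likelihood for the two hypotheses only (using 1 − P(present | H) for each absent cue):
  newsletter: 0.286 × 0.35 × (1 − 0.33) × 0.15 × 0.23 = 0.0023138
  job scam: 0.714 × 0.48 × (1 − 0.50) × 0.69 × 0.23 = 0.027195
Posterior odds = 0.0023138 / 0.027195 ≈ 0.0851.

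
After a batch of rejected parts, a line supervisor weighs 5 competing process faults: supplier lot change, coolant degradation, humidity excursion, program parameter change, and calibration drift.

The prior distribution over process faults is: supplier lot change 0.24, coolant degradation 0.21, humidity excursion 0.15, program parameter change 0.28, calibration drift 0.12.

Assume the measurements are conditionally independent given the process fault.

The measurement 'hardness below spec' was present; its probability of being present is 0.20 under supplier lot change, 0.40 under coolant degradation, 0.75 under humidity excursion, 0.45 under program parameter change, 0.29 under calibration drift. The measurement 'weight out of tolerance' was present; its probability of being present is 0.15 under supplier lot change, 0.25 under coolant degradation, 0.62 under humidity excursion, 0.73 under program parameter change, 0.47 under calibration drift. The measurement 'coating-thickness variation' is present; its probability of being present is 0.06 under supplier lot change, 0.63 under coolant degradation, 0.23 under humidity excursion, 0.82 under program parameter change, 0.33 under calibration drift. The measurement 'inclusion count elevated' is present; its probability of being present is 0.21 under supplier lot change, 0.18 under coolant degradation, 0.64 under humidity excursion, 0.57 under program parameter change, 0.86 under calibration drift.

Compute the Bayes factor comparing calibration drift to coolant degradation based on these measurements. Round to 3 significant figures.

Take the product of per-measurement likelihoods under each hypothesis, then divide.
  calibration drift: 0.29 × 0.47 × 0.33 × 0.86 = 0.038682
  coolant degradation: 0.40 × 0.25 × 0.63 × 0.18 = 0.01134
Bayes factor = 0.038682 / 0.01134 ≈ 3.41

3.41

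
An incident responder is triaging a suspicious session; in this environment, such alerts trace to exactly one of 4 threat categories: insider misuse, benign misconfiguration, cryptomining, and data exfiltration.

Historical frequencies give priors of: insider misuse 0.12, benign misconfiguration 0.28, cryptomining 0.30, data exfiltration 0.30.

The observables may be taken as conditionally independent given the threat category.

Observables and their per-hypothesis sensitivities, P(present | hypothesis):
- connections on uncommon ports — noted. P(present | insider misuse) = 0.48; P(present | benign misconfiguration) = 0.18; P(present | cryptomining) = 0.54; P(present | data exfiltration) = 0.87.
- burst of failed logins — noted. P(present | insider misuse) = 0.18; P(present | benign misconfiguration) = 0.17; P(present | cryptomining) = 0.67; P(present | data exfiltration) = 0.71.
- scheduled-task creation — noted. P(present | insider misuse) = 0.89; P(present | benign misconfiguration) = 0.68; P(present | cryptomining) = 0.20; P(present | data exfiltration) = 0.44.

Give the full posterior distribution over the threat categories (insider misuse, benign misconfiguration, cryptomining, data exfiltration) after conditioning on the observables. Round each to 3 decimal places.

For each hypothesis, the unnormalized posterior weight is prior × product of the observable likelihoods:
  insider misuse: 0.12 × 0.48 × 0.18 × 0.89 = 0.0092275
  benign misconfiguration: 0.28 × 0.18 × 0.17 × 0.68 = 0.0058262
  cryptomining: 0.30 × 0.54 × 0.67 × 0.20 = 0.021708
  data exfiltration: 0.30 × 0.87 × 0.71 × 0.44 = 0.081536
Marginal likelihood of the evidence = 0.1183.
P(insider misuse | evidence) = 0.0092275 / 0.1183 ≈ 0.078
P(benign misconfiguration | evidence) = 0.0058262 / 0.1183 ≈ 0.049
P(cryptomining | evidence) = 0.021708 / 0.1183 ≈ 0.184
P(data exfiltration | evidence) = 0.081536 / 0.1183 ≈ 0.689

0.078, 0.049, 0.184, 0.689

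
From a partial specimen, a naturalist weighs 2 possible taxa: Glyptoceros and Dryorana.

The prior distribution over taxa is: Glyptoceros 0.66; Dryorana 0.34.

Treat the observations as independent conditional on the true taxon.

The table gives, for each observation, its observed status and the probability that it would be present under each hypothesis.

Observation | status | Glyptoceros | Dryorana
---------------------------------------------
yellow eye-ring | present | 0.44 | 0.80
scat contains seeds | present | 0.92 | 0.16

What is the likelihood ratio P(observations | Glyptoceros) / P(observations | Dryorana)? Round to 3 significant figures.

3.16

The Bayes factor is the ratio of the joint likelihoods of the evidence pattern under the two hypotheses.
  Glyptoceros: 0.44 × 0.92 = 0.4048
  Dryorana: 0.80 × 0.16 = 0.128
Bayes factor = 0.4048 / 0.128 ≈ 3.16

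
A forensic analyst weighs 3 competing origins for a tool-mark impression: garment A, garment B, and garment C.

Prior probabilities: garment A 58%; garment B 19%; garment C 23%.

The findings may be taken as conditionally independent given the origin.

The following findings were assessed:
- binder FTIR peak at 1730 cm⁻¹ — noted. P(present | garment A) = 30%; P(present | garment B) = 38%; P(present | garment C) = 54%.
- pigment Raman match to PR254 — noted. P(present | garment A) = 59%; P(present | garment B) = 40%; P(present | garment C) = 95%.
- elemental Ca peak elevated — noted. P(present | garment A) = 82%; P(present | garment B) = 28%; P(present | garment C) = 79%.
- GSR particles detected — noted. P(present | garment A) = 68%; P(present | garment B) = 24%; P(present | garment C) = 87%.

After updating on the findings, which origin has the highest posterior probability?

For each hypothesis, the unnormalized posterior weight is prior × product of the finding likelihoods:
  garment A: 0.58 × 0.30 × 0.59 × 0.82 × 0.68 = 0.057243
  garment B: 0.19 × 0.38 × 0.40 × 0.28 × 0.24 = 0.0019407
  garment C: 0.23 × 0.54 × 0.95 × 0.79 × 0.87 = 0.081095
The unnormalized weights sum to 0.14028.
P(garment A | evidence) ≈ 0.057243 / 0.14028 ≈ 0.408
P(garment B | evidence) ≈ 0.0019407 / 0.14028 ≈ 0.014
P(garment C | evidence) ≈ 0.081095 / 0.14028 ≈ 0.578
The largest is 0.578, so garment C is most probable.

garment C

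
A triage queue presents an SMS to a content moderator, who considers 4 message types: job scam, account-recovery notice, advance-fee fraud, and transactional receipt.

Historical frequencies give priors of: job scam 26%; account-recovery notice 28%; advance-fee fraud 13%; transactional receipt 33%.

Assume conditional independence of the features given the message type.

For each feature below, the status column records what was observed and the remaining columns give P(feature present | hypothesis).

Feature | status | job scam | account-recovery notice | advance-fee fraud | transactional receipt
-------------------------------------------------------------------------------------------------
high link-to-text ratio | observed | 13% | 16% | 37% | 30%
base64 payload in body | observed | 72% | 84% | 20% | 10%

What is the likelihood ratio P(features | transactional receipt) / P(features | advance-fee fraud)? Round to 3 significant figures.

Take the product of per-feature likelihoods under each hypothesis, then divide.
  transactional receipt: 0.30 × 0.10 = 0.03
  advance-fee fraud: 0.37 × 0.20 = 0.074
Bayes factor = 0.03 / 0.074 ≈ 0.405

0.405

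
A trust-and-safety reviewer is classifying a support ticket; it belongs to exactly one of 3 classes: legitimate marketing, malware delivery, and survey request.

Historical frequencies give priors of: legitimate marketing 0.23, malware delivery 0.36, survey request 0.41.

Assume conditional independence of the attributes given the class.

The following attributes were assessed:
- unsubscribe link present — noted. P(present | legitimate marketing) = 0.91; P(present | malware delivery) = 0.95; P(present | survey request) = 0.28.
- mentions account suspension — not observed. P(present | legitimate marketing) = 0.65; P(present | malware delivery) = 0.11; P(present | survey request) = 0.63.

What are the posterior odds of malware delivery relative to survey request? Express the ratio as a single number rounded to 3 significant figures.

7.17

Unnormalized posterior weight (prior times the attribute likelihoods) for each of the two hypotheses (using 1 − P(present | H) for each absent attribute):
  malware delivery: 0.36 × 0.95 × (1 − 0.11) = 0.30438
  survey request: 0.41 × 0.28 × (1 − 0.63) = 0.042476
Odds(malware delivery : survey request) = 0.30438 / 0.042476 ≈ 7.17.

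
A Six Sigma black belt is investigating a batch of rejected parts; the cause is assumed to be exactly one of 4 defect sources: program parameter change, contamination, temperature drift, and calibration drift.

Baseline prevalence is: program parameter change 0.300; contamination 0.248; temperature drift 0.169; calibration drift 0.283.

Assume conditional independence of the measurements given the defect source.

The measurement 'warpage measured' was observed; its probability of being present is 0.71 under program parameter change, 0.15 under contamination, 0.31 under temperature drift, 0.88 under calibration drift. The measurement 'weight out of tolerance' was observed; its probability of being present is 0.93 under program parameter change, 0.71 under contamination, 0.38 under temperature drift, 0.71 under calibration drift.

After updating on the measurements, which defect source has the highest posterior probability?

program parameter change

By Bayes' rule with conditional independence, the unnormalized weight for each hypothesis is prior × ∏ likelihoods:
  program parameter change: 0.300 × 0.71 × 0.93 = 0.19809
  contamination: 0.248 × 0.15 × 0.71 = 0.026412
  temperature drift: 0.169 × 0.31 × 0.38 = 0.019908
  calibration drift: 0.283 × 0.88 × 0.71 = 0.17682
Marginal likelihood of the evidence = 0.42123.
P(program parameter change | evidence) ≈ 0.19809 / 0.42123 ≈ 0.470
P(contamination | evidence) ≈ 0.026412 / 0.42123 ≈ 0.063
P(temperature drift | evidence) ≈ 0.019908 / 0.42123 ≈ 0.047
P(calibration drift | evidence) ≈ 0.17682 / 0.42123 ≈ 0.420
The largest is 0.470, so program parameter change is most probable.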